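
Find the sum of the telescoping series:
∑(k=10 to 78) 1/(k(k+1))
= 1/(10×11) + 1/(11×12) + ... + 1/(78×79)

Partial fractions: 1/(k(k+1)) = 1/k - 1/(k+1)
The series telescopes:
= (1/10 - 1/11) + (1/11 - 1/12) + ... + (1/78 - 1/79)
= 1/10 - 1/79
= 69/790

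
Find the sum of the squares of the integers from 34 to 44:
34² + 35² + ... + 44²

Use ∑_{k=1}^{n} k² = n(n+1)(2n+1)/6, then subtract the first 33 terms.
∑_{k=1}^{44} k² = 44×45×89/6 = 29370
∑_{k=1}^{33} k² = 33×34×67/6 = 12529
∑_{k=34}^{44} k² = 29370 - 12529 = 16841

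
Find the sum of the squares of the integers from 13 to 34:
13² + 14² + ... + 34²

Use ∑_{k=1}^{n} k² = n(n+1)(2n+1)/6, then subtract the first 12 terms.
∑_{k=1}^{34} k² = 34×35×69/6 = 13685
∑_{k=1}^{12} k² = 12×13×25/6 = 650
∑_{k=13}^{34} k² = 13685 - 650 = 13035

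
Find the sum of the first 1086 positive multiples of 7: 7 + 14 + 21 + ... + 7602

Factor out 7: = 7(1 + 2 + ... + 1086) = 7 × n(n+1)/2
= 7 × 1086×1087/2
= 7 × 590241
= 4131687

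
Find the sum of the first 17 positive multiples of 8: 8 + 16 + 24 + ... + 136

Factor out 8: = 8(1 + 2 + ... + 17) = 8 × n(n+1)/2
= 8 × 17×18/2
= 8 × 153
= 1224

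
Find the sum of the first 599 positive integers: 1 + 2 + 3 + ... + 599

Formula: ∑k = n(n+1)/2
= 599×600/2
= 359400/2
= 179700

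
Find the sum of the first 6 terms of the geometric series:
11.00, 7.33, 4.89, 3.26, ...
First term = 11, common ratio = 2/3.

Sₙ = a(1 - rⁿ) / (1 - r)
S_6 = 11(1 - (2/3)^6) / (1 - (2/3))
S_6 = 11(1 - (64/729)) / (1/3)
S_6 = 7315/243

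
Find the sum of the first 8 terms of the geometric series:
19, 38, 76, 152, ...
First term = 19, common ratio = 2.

Sₙ = a(1 - rⁿ) / (1 - r)
S_8 = 19(1 - 2^8) / (1 - 2)
S_8 = 19(1 - 256) / (-1)
S_8 = 4845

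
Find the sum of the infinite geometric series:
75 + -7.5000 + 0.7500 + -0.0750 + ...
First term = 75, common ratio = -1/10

For |r| < 1, S = a / (1 - r)
S = 75 / (1 - (-1/10))
S = 75 / (11/10)
S = 750/11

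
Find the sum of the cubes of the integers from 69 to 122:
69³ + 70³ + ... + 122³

Use ∑_{k=1}^{n} k³ = [n(n+1)/2]², then subtract the first 68 terms.
∑_{k=1}^{122} k³ = [122×123/2]² = 7503² = 56295009
∑_{k=1}^{68} k³ = [68×69/2]² = 2346² = 5503716
∑_{k=69}^{122} k³ = 56295009 - 5503716 = 50791293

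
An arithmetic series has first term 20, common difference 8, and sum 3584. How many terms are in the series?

Using S = n/2 × [2a + (n-1)d]
3584 = n/2 × [2(20) + (n-1)(8)]
3584 = n/2 × [40 + 8n - 8]
7168 = n × [32 + 8n]
8n² + (32)n - 7168 = 0
Discriminant: Δ = (32)² - 4(8)(-7168) = 1024 + 229376 = 230400
√Δ = 480
n = [-(32) + √Δ] / (2·8) = (-32 + 480) / 16 = 448 / 16 = 28
(The negative root is discarded since n must be a positive integer.)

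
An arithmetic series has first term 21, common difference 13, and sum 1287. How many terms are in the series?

Using S = n/2 × [2a + (n-1)d]
1287 = n/2 × [2(21) + (n-1)(13)]
1287 = n/2 × [42 + 13n - 13]
2574 = n × [29 + 13n]
13n² + (29)n - 2574 = 0
Discriminant: Δ = (29)² - 4(13)(-2574) = 841 + 133848 = 134689
√Δ = 367
n = [-(29) + √Δ] / (2·13) = (-29 + 367) / 26 = 338 / 26 = 13
(The negative root is discarded since n must be a positive integer.)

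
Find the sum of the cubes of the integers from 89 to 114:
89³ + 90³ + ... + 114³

Use ∑_{k=1}^{n} k³ = [n(n+1)/2]², then subtract the first 88 terms.
∑_{k=1}^{114} k³ = [114×115/2]² = 6555² = 42968025
∑_{k=1}^{88} k³ = [88×89/2]² = 3916² = 15335056
∑_{k=89}^{114} k³ = 42968025 - 15335056 = 27632969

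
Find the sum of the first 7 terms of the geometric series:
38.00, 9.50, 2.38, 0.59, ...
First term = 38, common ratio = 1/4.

Sₙ = a(1 - rⁿ) / (1 - r)
S_7 = 38(1 - (1/4)^7) / (1 - (1/4))
S_7 = 38(1 - (1/16384)) / (3/4)
S_7 = 103759/2048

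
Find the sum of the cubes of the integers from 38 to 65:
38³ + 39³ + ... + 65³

Use ∑_{k=1}^{n} k³ = [n(n+1)/2]², then subtract the first 37 terms.
∑_{k=1}^{65} k³ = [65×66/2]² = 2145² = 4601025
∑_{k=1}^{37} k³ = [37×38/2]² = 703² = 494209
∑_{k=38}^{65} k³ = 4601025 - 494209 = 4106816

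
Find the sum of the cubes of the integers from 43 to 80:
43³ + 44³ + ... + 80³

Use ∑_{k=1}^{n} k³ = [n(n+1)/2]², then subtract the first 42 terms.
∑_{k=1}^{80} k³ = [80×81/2]² = 3240² = 10497600
∑_{k=1}^{42} k³ = [42×43/2]² = 903² = 815409
∑_{k=43}^{80} k³ = 10497600 - 815409 = 9682191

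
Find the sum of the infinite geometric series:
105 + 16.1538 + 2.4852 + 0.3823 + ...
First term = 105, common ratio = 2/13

For |r| < 1, S = a / (1 - r)
S = 105 / (1 - (2/13))
S = 105 / (11/13)
S = 1365/11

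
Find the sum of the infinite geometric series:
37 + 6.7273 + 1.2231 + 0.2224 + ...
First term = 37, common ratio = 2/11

For |r| < 1, S = a / (1 - r)
S = 37 / (1 - (2/11))
S = 37 / (9/11)
S = 407/9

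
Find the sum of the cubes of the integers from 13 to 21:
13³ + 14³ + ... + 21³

Use ∑_{k=1}^{n} k³ = [n(n+1)/2]², then subtract the first 12 terms.
∑_{k=1}^{21} k³ = [21×22/2]² = 231² = 53361
∑_{k=1}^{12} k³ = [12×13/2]² = 78² = 6084
∑_{k=13}^{21} k³ = 53361 - 6084 = 47277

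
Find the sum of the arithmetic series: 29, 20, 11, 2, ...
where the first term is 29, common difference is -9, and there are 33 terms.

Sₙ = n/2 × (first + last)
Last term = a + (n-1)d = 29 + (33-1)×(-9) = -259
S_33 = 33/2 × (29 + (-259))
S_33 = 33/2 × (-230) = -3795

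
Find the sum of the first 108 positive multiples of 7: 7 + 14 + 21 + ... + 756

Factor out 7: = 7(1 + 2 + ... + 108) = 7 × n(n+1)/2
= 7 × 108×109/2
= 7 × 5886
= 41202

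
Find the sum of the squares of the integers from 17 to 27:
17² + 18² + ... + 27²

Use ∑_{k=1}^{n} k² = n(n+1)(2n+1)/6, then subtract the first 16 terms.
∑_{k=1}^{27} k² = 27×28×55/6 = 6930
∑_{k=1}^{16} k² = 16×17×33/6 = 1496
∑_{k=17}^{27} k² = 6930 - 1496 = 5434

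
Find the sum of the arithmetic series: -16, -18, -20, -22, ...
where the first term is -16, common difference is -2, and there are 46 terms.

Sₙ = n/2 × (first + last)
Last term = a + (n-1)d = -16 + (46-1)×(-2) = -106
S_46 = 46/2 × (-16 + (-106))
S_46 = 46/2 × (-122) = -2806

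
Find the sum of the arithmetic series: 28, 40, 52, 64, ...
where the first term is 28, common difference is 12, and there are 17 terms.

Sₙ = n/2 × (first + last)
Last term = a + (n-1)d = 28 + (17-1)×12 = 220
S_17 = 17/2 × (28 + 220)
S_17 = 17/2 × 248 = 2108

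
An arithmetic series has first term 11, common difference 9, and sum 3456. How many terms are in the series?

Using S = n/2 × [2a + (n-1)d]
3456 = n/2 × [2(11) + (n-1)(9)]
3456 = n/2 × [22 + 9n - 9]
6912 = n × [13 + 9n]
9n² + (13)n - 6912 = 0
Discriminant: Δ = (13)² - 4(9)(-6912) = 169 + 248832 = 249001
√Δ = 499
n = [-(13) + √Δ] / (2·9) = (-13 + 499) / 18 = 486 / 18 = 27
(The negative root is discarded since n must be a positive integer.)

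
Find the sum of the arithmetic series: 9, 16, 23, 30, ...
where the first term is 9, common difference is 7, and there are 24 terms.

Sₙ = n/2 × (first + last)
Last term = a + (n-1)d = 9 + (24-1)×7 = 170
S_24 = 24/2 × (9 + 170)
S_24 = 24/2 × 179 = 2148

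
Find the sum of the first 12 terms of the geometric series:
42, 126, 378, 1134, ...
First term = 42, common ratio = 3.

Sₙ = a(1 - rⁿ) / (1 - r)
S_12 = 42(1 - 3^12) / (1 - 3)
S_12 = 42(1 - 531441) / (-2)
S_12 = 11160240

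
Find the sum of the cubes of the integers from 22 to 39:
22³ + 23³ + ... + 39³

Use ∑_{k=1}^{n} k³ = [n(n+1)/2]², then subtract the first 21 terms.
∑_{k=1}^{39} k³ = [39×40/2]² = 780² = 608400
∑_{k=1}^{21} k³ = [21×22/2]² = 231² = 53361
∑_{k=22}^{39} k³ = 608400 - 53361 = 555039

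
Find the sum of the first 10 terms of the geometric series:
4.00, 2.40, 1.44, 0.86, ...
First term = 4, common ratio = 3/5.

Sₙ = a(1 - rⁿ) / (1 - r)
S_10 = 4(1 - (3/5)^10) / (1 - (3/5))
S_10 = 4(1 - (59049/9765625)) / (2/5)
S_10 = 19413152/1953125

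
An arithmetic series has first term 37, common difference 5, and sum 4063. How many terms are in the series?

Using S = n/2 × [2a + (n-1)d]
4063 = n/2 × [2(37) + (n-1)(5)]
4063 = n/2 × [74 + 5n - 5]
8126 = n × [69 + 5n]
5n² + (69)n - 8126 = 0
Discriminant: Δ = (69)² - 4(5)(-8126) = 4761 + 162520 = 167281
√Δ = 409
n = [-(69) + √Δ] / (2·5) = (-69 + 409) / 10 = 340 / 10 = 34
(The negative root is discarded since n must be a positive integer.)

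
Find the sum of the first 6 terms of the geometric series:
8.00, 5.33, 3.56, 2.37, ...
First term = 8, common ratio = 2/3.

Sₙ = a(1 - rⁿ) / (1 - r)
S_6 = 8(1 - (2/3)^6) / (1 - (2/3))
S_6 = 8(1 - (64/729)) / (1/3)
S_6 = 5320/243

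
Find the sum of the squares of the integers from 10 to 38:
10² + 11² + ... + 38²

Use ∑_{k=1}^{n} k² = n(n+1)(2n+1)/6, then subtract the first 9 terms.
∑_{k=1}^{38} k² = 38×39×77/6 = 19019
∑_{k=1}^{9} k² = 9×10×19/6 = 285
∑_{k=10}^{38} k² = 19019 - 285 = 18734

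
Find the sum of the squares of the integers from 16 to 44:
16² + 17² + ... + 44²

Use ∑_{k=1}^{n} k² = n(n+1)(2n+1)/6, then subtract the first 15 terms.
∑_{k=1}^{44} k² = 44×45×89/6 = 29370
∑_{k=1}^{15} k² = 15×16×31/6 = 1240
∑_{k=16}^{44} k² = 29370 - 1240 = 28130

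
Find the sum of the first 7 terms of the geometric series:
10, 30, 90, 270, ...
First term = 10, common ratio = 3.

Sₙ = a(1 - rⁿ) / (1 - r)
S_7 = 10(1 - 3^7) / (1 - 3)
S_7 = 10(1 - 2187) / (-2)
S_7 = 10930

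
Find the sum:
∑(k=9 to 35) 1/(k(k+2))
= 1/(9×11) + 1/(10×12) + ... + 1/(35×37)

Partial fractions: 1/(k(k+2)) = (1/2)[1/k - 1/(k+2)]
Telescoping leaves the first two and last two terms:
= (1/2)[1/9 + 1/10 - 1/36 - 1/37]
= 347/4440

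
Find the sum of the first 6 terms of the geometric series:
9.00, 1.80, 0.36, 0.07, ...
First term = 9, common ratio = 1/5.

Sₙ = a(1 - rⁿ) / (1 - r)
S_6 = 9(1 - (1/5)^6) / (1 - (1/5))
S_6 = 9(1 - (1/15625)) / (4/5)
S_6 = 35154/3125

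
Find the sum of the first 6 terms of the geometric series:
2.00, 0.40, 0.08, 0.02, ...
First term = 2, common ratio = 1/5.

Sₙ = a(1 - rⁿ) / (1 - r)
S_6 = 2(1 - (1/5)^6) / (1 - (1/5))
S_6 = 2(1 - (1/15625)) / (4/5)
S_6 = 7812/3125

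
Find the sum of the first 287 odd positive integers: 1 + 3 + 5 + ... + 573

Sum of first n odd numbers = n²
= 287²
= 82369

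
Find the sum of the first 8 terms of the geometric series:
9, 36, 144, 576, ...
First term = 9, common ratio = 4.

Sₙ = a(1 - rⁿ) / (1 - r)
S_8 = 9(1 - 4^8) / (1 - 4)
S_8 = 9(1 - 65536) / (-3)
S_8 = 196605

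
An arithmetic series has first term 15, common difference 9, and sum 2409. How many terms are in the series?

Using S = n/2 × [2a + (n-1)d]
2409 = n/2 × [2(15) + (n-1)(9)]
2409 = n/2 × [30 + 9n - 9]
4818 = n × [21 + 9n]
9n² + (21)n - 4818 = 0
Discriminant: Δ = (21)² - 4(9)(-4818) = 441 + 173448 = 173889
√Δ = 417
n = [-(21) + √Δ] / (2·9) = (-21 + 417) / 18 = 396 / 18 = 22
(The negative root is discarded since n must be a positive integer.)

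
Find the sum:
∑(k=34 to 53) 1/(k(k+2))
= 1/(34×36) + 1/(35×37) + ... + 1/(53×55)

Partial fractions: 1/(k(k+2)) = (1/2)[1/k - 1/(k+2)]
Telescoping leaves the first two and last two terms:
= (1/2)[1/34 + 1/35 - 1/54 - 1/55]
= 3761/353430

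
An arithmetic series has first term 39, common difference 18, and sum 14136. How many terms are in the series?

Using S = n/2 × [2a + (n-1)d]
14136 = n/2 × [2(39) + (n-1)(18)]
14136 = n/2 × [78 + 18n - 18]
28272 = n × [60 + 18n]
18n² + (60)n - 28272 = 0
Discriminant: Δ = (60)² - 4(18)(-28272) = 3600 + 2035584 = 2039184
√Δ = 1428
n = [-(60) + √Δ] / (2·18) = (-60 + 1428) / 36 = 1368 / 36 = 38
(The negative root is discarded since n must be a positive integer.)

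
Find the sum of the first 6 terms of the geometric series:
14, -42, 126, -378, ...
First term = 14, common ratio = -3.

Sₙ = a(1 - rⁿ) / (1 - r)
S_6 = 14(1 - (-3)^6) / (1 - (-3))
S_6 = 14(1 - 729) / (4)
S_6 = -2548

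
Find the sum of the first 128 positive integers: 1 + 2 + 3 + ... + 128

Formula: ∑k = n(n+1)/2
= 128×129/2
= 16512/2
= 8256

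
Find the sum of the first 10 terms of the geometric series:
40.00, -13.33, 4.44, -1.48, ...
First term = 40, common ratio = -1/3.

Sₙ = a(1 - rⁿ) / (1 - r)
S_10 = 40(1 - (-1/3)^10) / (1 - (-1/3))
S_10 = 40(1 - (1/59049)) / (4/3)
S_10 = 590480/19683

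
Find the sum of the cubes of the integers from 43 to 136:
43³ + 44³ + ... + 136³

Use ∑_{k=1}^{n} k³ = [n(n+1)/2]², then subtract the first 42 terms.
∑_{k=1}^{136} k³ = [136×137/2]² = 9316² = 86787856
∑_{k=1}^{42} k³ = [42×43/2]² = 903² = 815409
∑_{k=43}^{136} k³ = 86787856 - 815409 = 85972447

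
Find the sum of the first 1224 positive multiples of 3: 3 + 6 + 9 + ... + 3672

Factor out 3: = 3(1 + 2 + ... + 1224) = 3 × n(n+1)/2
= 3 × 1224×1225/2
= 3 × 749700
= 2249100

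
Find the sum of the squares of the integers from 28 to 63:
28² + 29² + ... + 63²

Use ∑_{k=1}^{n} k² = n(n+1)(2n+1)/6, then subtract the first 27 terms.
∑_{k=1}^{63} k² = 63×64×127/6 = 85344
∑_{k=1}^{27} k² = 27×28×55/6 = 6930
∑_{k=28}^{63} k² = 85344 - 6930 = 78414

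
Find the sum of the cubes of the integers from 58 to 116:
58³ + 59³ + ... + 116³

Use ∑_{k=1}^{n} k³ = [n(n+1)/2]², then subtract the first 57 terms.
∑_{k=1}^{116} k³ = [116×117/2]² = 6786² = 46049796
∑_{k=1}^{57} k³ = [57×58/2]² = 1653² = 2732409
∑_{k=58}^{116} k³ = 46049796 - 2732409 = 43317387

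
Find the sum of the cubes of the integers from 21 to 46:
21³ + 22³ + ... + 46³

Use ∑_{k=1}^{n} k³ = [n(n+1)/2]², then subtract the first 20 terms.
∑_{k=1}^{46} k³ = [46×47/2]² = 1081² = 1168561
∑_{k=1}^{20} k³ = [20×21/2]² = 210² = 44100
∑_{k=21}^{46} k³ = 1168561 - 44100 = 1124461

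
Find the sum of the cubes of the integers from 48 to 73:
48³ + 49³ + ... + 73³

Use ∑_{k=1}^{n} k³ = [n(n+1)/2]², then subtract the first 47 terms.
∑_{k=1}^{73} k³ = [73×74/2]² = 2701² = 7295401
∑_{k=1}^{47} k³ = [47×48/2]² = 1128² = 1272384
∑_{k=48}^{73} k³ = 7295401 - 1272384 = 6023017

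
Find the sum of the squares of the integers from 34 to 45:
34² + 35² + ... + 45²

Use ∑_{k=1}^{n} k² = n(n+1)(2n+1)/6, then subtract the first 33 terms.
∑_{k=1}^{45} k² = 45×46×91/6 = 31395
∑_{k=1}^{33} k² = 33×34×67/6 = 12529
∑_{k=34}^{45} k² = 31395 - 12529 = 18866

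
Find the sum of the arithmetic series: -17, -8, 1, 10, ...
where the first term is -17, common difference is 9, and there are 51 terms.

Sₙ = n/2 × (first + last)
Last term = a + (n-1)d = -17 + (51-1)×9 = 433
S_51 = 51/2 × (-17 + 433)
S_51 = 51/2 × 416 = 10608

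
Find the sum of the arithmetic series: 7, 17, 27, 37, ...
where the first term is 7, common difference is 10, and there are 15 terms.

Sₙ = n/2 × (first + last)
Last term = a + (n-1)d = 7 + (15-1)×10 = 147
S_15 = 15/2 × (7 + 147)
S_15 = 15/2 × 154 = 1155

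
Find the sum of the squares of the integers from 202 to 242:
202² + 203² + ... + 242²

Use ∑_{k=1}^{n} k² = n(n+1)(2n+1)/6, then subtract the first 201 terms.
∑_{k=1}^{242} k² = 242×243×485/6 = 4753485
∑_{k=1}^{201} k² = 201×202×403/6 = 2727101
∑_{k=202}^{242} k² = 4753485 - 2727101 = 2026384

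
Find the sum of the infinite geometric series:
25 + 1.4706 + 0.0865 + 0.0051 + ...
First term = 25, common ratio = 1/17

For |r| < 1, S = a / (1 - r)
S = 25 / (1 - (1/17))
S = 25 / (16/17)
S = 425/16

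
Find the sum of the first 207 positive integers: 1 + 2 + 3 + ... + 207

Formula: ∑k = n(n+1)/2
= 207×208/2
= 43056/2
= 21528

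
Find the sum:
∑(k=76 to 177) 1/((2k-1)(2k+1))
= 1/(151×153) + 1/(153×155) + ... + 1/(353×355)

Partial fractions: 1/((2k-1)(2k+1)) = (1/2)[1/(2k-1) - 1/(2k+1)]
The series telescopes:
= (1/2)[1/151 - 1/355]
= 102/53605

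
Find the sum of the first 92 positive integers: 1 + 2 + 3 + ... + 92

Formula: ∑k = n(n+1)/2
= 92×93/2
= 8556/2
= 4278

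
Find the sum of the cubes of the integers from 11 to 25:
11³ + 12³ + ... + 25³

Use ∑_{k=1}^{n} k³ = [n(n+1)/2]², then subtract the first 10 terms.
∑_{k=1}^{25} k³ = [25×26/2]² = 325² = 105625
∑_{k=1}^{10} k³ = [10×11/2]² = 55² = 3025
∑_{k=11}^{25} k³ = 105625 - 3025 = 102600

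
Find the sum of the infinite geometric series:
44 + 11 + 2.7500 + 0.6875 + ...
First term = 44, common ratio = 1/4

For |r| < 1, S = a / (1 - r)
S = 44 / (1 - (1/4))
S = 44 / (3/4)
S = 176/3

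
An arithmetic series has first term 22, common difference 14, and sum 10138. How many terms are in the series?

Using S = n/2 × [2a + (n-1)d]
10138 = n/2 × [2(22) + (n-1)(14)]
10138 = n/2 × [44 + 14n - 14]
20276 = n × [30 + 14n]
14n² + (30)n - 20276 = 0
Discriminant: Δ = (30)² - 4(14)(-20276) = 900 + 1135456 = 1136356
√Δ = 1066
n = [-(30) + √Δ] / (2·14) = (-30 + 1066) / 28 = 1036 / 28 = 37
(The negative root is discarded since n must be a positive integer.)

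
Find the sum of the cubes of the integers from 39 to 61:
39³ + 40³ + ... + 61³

Use ∑_{k=1}^{n} k³ = [n(n+1)/2]², then subtract the first 38 terms.
∑_{k=1}^{61} k³ = [61×62/2]² = 1891² = 3575881
∑_{k=1}^{38} k³ = [38×39/2]² = 741² = 549081
∑_{k=39}^{61} k³ = 3575881 - 549081 = 3026800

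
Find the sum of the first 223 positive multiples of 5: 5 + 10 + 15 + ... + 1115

Factor out 5: = 5(1 + 2 + ... + 223) = 5 × n(n+1)/2
= 5 × 223×224/2
= 5 × 24976
= 124880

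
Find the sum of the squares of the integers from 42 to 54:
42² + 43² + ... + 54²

Use ∑_{k=1}^{n} k² = n(n+1)(2n+1)/6, then subtract the first 41 terms.
∑_{k=1}^{54} k² = 54×55×109/6 = 53955
∑_{k=1}^{41} k² = 41×42×83/6 = 23821
∑_{k=42}^{54} k² = 53955 - 23821 = 30134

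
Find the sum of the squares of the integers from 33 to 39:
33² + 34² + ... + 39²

Use ∑_{k=1}^{n} k² = n(n+1)(2n+1)/6, then subtract the first 32 terms.
∑_{k=1}^{39} k² = 39×40×79/6 = 20540
∑_{k=1}^{32} k² = 32×33×65/6 = 11440
∑_{k=33}^{39} k² = 20540 - 11440 = 9100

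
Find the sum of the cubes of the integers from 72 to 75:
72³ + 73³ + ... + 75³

Use ∑_{k=1}^{n} k³ = [n(n+1)/2]², then subtract the first 71 terms.
∑_{k=1}^{75} k³ = [75×76/2]² = 2850² = 8122500
∑_{k=1}^{71} k³ = [71×72/2]² = 2556² = 6533136
∑_{k=72}^{75} k³ = 8122500 - 6533136 = 1589364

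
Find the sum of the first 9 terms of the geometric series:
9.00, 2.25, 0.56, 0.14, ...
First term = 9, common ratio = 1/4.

Sₙ = a(1 - rⁿ) / (1 - r)
S_9 = 9(1 - (1/4)^9) / (1 - (1/4))
S_9 = 9(1 - (1/262144)) / (3/4)
S_9 = 786429/65536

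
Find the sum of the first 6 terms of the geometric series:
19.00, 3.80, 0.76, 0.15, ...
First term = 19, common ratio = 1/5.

Sₙ = a(1 - rⁿ) / (1 - r)
S_6 = 19(1 - (1/5)^6) / (1 - (1/5))
S_6 = 19(1 - (1/15625)) / (4/5)
S_6 = 74214/3125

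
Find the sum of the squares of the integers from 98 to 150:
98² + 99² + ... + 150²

Use ∑_{k=1}^{n} k² = n(n+1)(2n+1)/6, then subtract the first 97 terms.
∑_{k=1}^{150} k² = 150×151×301/6 = 1136275
∑_{k=1}^{97} k² = 97×98×195/6 = 308945
∑_{k=98}^{150} k² = 1136275 - 308945 = 827330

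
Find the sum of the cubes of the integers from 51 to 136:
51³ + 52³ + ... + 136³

Use ∑_{k=1}^{n} k³ = [n(n+1)/2]², then subtract the first 50 terms.
∑_{k=1}^{136} k³ = [136×137/2]² = 9316² = 86787856
∑_{k=1}^{50} k³ = [50×51/2]² = 1275² = 1625625
∑_{k=51}^{136} k³ = 86787856 - 1625625 = 85162231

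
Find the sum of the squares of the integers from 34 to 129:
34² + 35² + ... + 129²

Use ∑_{k=1}^{n} k² = n(n+1)(2n+1)/6, then subtract the first 33 terms.
∑_{k=1}^{129} k² = 129×130×259/6 = 723905
∑_{k=1}^{33} k² = 33×34×67/6 = 12529
∑_{k=34}^{129} k² = 723905 - 12529 = 711376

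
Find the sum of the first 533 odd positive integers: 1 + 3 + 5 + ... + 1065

Sum of first n odd numbers = n²
= 533²
= 284089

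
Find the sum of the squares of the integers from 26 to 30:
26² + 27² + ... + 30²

Use ∑_{k=1}^{n} k² = n(n+1)(2n+1)/6, then subtract the first 25 terms.
∑_{k=1}^{30} k² = 30×31×61/6 = 9455
∑_{k=1}^{25} k² = 25×26×51/6 = 5525
∑_{k=26}^{30} k² = 9455 - 5525 = 3930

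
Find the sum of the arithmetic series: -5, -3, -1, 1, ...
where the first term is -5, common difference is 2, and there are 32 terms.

Sₙ = n/2 × (first + last)
Last term = a + (n-1)d = -5 + (32-1)×2 = 57
S_32 = 32/2 × (-5 + 57)
S_32 = 32/2 × 52 = 832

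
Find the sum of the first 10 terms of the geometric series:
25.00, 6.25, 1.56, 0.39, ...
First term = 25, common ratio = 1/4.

Sₙ = a(1 - rⁿ) / (1 - r)
S_10 = 25(1 - (1/4)^10) / (1 - (1/4))
S_10 = 25(1 - (1/1048576)) / (3/4)
S_10 = 8738125/262144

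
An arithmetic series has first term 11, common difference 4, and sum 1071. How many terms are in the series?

Using S = n/2 × [2a + (n-1)d]
1071 = n/2 × [2(11) + (n-1)(4)]
1071 = n/2 × [22 + 4n - 4]
2142 = n × [18 + 4n]
4n² + (18)n - 2142 = 0
Discriminant: Δ = (18)² - 4(4)(-2142) = 324 + 34272 = 34596
√Δ = 186
n = [-(18) + √Δ] / (2·4) = (-18 + 186) / 8 = 168 / 8 = 21
(The negative root is discarded since n must be a positive integer.)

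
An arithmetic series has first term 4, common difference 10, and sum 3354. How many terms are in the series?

Using S = n/2 × [2a + (n-1)d]
3354 = n/2 × [2(4) + (n-1)(10)]
3354 = n/2 × [8 + 10n - 10]
6708 = n × [-2 + 10n]
10n² + (-2)n - 6708 = 0
Discriminant: Δ = (-2)² - 4(10)(-6708) = 4 + 268320 = 268324
√Δ = 518
n = [-(-2) + √Δ] / (2·10) = (2 + 518) / 20 = 520 / 20 = 26
(The negative root is discarded since n must be a positive integer.)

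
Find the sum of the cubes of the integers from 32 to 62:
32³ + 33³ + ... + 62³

Use ∑_{k=1}^{n} k³ = [n(n+1)/2]², then subtract the first 31 terms.
∑_{k=1}^{62} k³ = [62×63/2]² = 1953² = 3814209
∑_{k=1}^{31} k³ = [31×32/2]² = 496² = 246016
∑_{k=32}^{62} k³ = 3814209 - 246016 = 3568193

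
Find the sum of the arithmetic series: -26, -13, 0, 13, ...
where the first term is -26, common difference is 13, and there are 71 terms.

Sₙ = n/2 × (first + last)
Last term = a + (n-1)d = -26 + (71-1)×13 = 884
S_71 = 71/2 × (-26 + 884)
S_71 = 71/2 × 858 = 30459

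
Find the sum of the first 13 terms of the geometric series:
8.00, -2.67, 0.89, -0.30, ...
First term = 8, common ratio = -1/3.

Sₙ = a(1 - rⁿ) / (1 - r)
S_13 = 8(1 - (-1/3)^13) / (1 - (-1/3))
S_13 = 8(1 - (-1/1594323)) / (4/3)
S_13 = 3188648/531441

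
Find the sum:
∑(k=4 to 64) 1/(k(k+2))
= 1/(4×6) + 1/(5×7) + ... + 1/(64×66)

Partial fractions: 1/(k(k+2)) = (1/2)[1/k - 1/(k+2)]
Telescoping leaves the first two and last two terms:
= (1/2)[1/4 + 1/5 - 1/65 - 1/66]
= 3599/17160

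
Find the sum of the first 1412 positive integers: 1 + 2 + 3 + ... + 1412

Formula: ∑k = n(n+1)/2
= 1412×1413/2
= 1995156/2
= 997578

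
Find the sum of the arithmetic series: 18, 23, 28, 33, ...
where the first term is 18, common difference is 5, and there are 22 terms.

Sₙ = n/2 × (first + last)
Last term = a + (n-1)d = 18 + (22-1)×5 = 123
S_22 = 22/2 × (18 + 123)
S_22 = 22/2 × 141 = 1551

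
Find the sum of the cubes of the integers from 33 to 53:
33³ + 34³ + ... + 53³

Use ∑_{k=1}^{n} k³ = [n(n+1)/2]², then subtract the first 32 terms.
∑_{k=1}^{53} k³ = [53×54/2]² = 1431² = 2047761
∑_{k=1}^{32} k³ = [32×33/2]² = 528² = 278784
∑_{k=33}^{53} k³ = 2047761 - 278784 = 1768977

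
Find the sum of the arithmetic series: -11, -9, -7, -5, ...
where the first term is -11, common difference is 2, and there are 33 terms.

Sₙ = n/2 × (first + last)
Last term = a + (n-1)d = -11 + (33-1)×2 = 53
S_33 = 33/2 × (-11 + 53)
S_33 = 33/2 × 42 = 693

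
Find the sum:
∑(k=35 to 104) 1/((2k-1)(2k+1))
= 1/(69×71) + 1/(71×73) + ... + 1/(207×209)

Partial fractions: 1/((2k-1)(2k+1)) = (1/2)[1/(2k-1) - 1/(2k+1)]
The series telescopes:
= (1/2)[1/69 - 1/209]
= 70/14421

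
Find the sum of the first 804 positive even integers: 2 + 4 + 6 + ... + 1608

Sum of first n even numbers = n(n+1)
= 804×805
= 647220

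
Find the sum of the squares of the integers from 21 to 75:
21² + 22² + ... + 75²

Use ∑_{k=1}^{n} k² = n(n+1)(2n+1)/6, then subtract the first 20 terms.
∑_{k=1}^{75} k² = 75×76×151/6 = 143450
∑_{k=1}^{20} k² = 20×21×41/6 = 2870
∑_{k=21}^{75} k² = 143450 - 2870 = 140580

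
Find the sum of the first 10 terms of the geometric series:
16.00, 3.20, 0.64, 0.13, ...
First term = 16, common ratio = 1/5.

Sₙ = a(1 - rⁿ) / (1 - r)
S_10 = 16(1 - (1/5)^10) / (1 - (1/5))
S_10 = 16(1 - (1/9765625)) / (4/5)
S_10 = 39062496/1953125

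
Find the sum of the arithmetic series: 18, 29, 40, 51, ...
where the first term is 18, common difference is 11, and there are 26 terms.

Sₙ = n/2 × (first + last)
Last term = a + (n-1)d = 18 + (26-1)×11 = 293
S_26 = 26/2 × (18 + 293)
S_26 = 26/2 × 311 = 4043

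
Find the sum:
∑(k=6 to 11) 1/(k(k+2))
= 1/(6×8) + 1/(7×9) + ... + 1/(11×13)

Partial fractions: 1/(k(k+2)) = (1/2)[1/k - 1/(k+2)]
Telescoping leaves the first two and last two terms:
= (1/2)[1/6 + 1/7 - 1/12 - 1/13]
= 163/2184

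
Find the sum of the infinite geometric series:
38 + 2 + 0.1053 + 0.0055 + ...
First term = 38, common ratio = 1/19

For |r| < 1, S = a / (1 - r)
S = 38 / (1 - (1/19))
S = 38 / (18/19)
S = 361/9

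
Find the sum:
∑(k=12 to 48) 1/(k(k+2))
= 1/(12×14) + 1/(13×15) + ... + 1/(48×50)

Partial fractions: 1/(k(k+2)) = (1/2)[1/k - 1/(k+2)]
Telescoping leaves the first two and last two terms:
= (1/2)[1/12 + 1/13 - 1/49 - 1/50]
= 22903/382200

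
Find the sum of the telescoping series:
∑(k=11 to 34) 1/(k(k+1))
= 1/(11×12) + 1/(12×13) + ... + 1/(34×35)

Partial fractions: 1/(k(k+1)) = 1/k - 1/(k+1)
The series telescopes:
= (1/11 - 1/12) + (1/12 - 1/13) + ... + (1/34 - 1/35)
= 1/11 - 1/35
= 24/385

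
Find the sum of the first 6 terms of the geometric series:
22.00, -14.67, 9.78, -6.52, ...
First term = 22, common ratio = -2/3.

Sₙ = a(1 - rⁿ) / (1 - r)
S_6 = 22(1 - (-2/3)^6) / (1 - (-2/3))
S_6 = 22(1 - (64/729)) / (5/3)
S_6 = 2926/243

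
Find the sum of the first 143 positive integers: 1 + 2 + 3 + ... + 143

Formula: ∑k = n(n+1)/2
= 143×144/2
= 20592/2
= 10296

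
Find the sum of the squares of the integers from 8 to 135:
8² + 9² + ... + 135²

Use ∑_{k=1}^{n} k² = n(n+1)(2n+1)/6, then subtract the first 7 terms.
∑_{k=1}^{135} k² = 135×136×271/6 = 829260
∑_{k=1}^{7} k² = 7×8×15/6 = 140
∑_{k=8}^{135} k² = 829260 - 140 = 829120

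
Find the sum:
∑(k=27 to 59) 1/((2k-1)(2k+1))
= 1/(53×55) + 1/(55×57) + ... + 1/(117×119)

Partial fractions: 1/((2k-1)(2k+1)) = (1/2)[1/(2k-1) - 1/(2k+1)]
The series telescopes:
= (1/2)[1/53 - 1/119]
= 33/6307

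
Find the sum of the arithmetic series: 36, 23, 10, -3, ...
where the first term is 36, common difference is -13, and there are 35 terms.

Sₙ = n/2 × (first + last)
Last term = a + (n-1)d = 36 + (35-1)×(-13) = -406
S_35 = 35/2 × (36 + (-406))
S_35 = 35/2 × (-370) = -6475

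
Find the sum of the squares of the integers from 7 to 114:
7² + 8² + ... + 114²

Use ∑_{k=1}^{n} k² = n(n+1)(2n+1)/6, then subtract the first 6 terms.
∑_{k=1}^{114} k² = 114×115×229/6 = 500365
∑_{k=1}^{6} k² = 6×7×13/6 = 91
∑_{k=7}^{114} k² = 500365 - 91 = 500274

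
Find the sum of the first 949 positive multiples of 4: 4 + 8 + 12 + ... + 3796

Factor out 4: = 4(1 + 2 + ... + 949) = 4 × n(n+1)/2
= 4 × 949×950/2
= 4 × 450775
= 1803100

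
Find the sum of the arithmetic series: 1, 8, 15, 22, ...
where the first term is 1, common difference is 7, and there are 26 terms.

Sₙ = n/2 × (first + last)
Last term = a + (n-1)d = 1 + (26-1)×7 = 176
S_26 = 26/2 × (1 + 176)
S_26 = 26/2 × 177 = 2301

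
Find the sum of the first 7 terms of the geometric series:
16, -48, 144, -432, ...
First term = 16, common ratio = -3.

Sₙ = a(1 - rⁿ) / (1 - r)
S_7 = 16(1 - (-3)^7) / (1 - (-3))
S_7 = 16(1 - (-2187)) / (4)
S_7 = 8752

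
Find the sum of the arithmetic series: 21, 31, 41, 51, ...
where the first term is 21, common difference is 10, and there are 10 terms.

Sₙ = n/2 × (first + last)
Last term = a + (n-1)d = 21 + (10-1)×10 = 111
S_10 = 10/2 × (21 + 111)
S_10 = 10/2 × 132 = 660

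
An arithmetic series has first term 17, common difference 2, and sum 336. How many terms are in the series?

Using S = n/2 × [2a + (n-1)d]
336 = n/2 × [2(17) + (n-1)(2)]
336 = n/2 × [34 + 2n - 2]
672 = n × [32 + 2n]
2n² + (32)n - 672 = 0
Discriminant: Δ = (32)² - 4(2)(-672) = 1024 + 5376 = 6400
√Δ = 80
n = [-(32) + √Δ] / (2·2) = (-32 + 80) / 4 = 48 / 4 = 12
(The negative root is discarded since n must be a positive integer.)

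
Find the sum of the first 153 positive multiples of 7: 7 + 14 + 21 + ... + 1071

Factor out 7: = 7(1 + 2 + ... + 153) = 7 × n(n+1)/2
= 7 × 153×154/2
= 7 × 11781
= 82467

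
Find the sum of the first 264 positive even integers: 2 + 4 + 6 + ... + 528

Sum of first n even numbers = n(n+1)
= 264×265
= 69960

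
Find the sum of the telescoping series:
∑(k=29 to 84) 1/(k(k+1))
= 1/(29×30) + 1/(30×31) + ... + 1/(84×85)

Partial fractions: 1/(k(k+1)) = 1/k - 1/(k+1)
The series telescopes:
= (1/29 - 1/30) + (1/30 - 1/31) + ... + (1/84 - 1/85)
= 1/29 - 1/85
= 56/2465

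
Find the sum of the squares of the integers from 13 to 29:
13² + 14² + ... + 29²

Use ∑_{k=1}^{n} k² = n(n+1)(2n+1)/6, then subtract the first 12 terms.
∑_{k=1}^{29} k² = 29×30×59/6 = 8555
∑_{k=1}^{12} k² = 12×13×25/6 = 650
∑_{k=13}^{29} k² = 8555 - 650 = 7905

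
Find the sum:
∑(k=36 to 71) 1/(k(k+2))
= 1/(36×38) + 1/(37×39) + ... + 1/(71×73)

Partial fractions: 1/(k(k+2)) = (1/2)[1/k - 1/(k+2)]
Telescoping leaves the first two and last two terms:
= (1/2)[1/36 + 1/37 - 1/72 - 1/73]
= 5293/388944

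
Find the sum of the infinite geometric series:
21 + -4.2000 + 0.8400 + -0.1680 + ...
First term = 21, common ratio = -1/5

For |r| < 1, S = a / (1 - r)
S = 21 / (1 - (-1/5))
S = 21 / (6/5)
S = 35/2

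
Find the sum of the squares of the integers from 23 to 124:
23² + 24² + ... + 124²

Use ∑_{k=1}^{n} k² = n(n+1)(2n+1)/6, then subtract the first 22 terms.
∑_{k=1}^{124} k² = 124×125×249/6 = 643250
∑_{k=1}^{22} k² = 22×23×45/6 = 3795
∑_{k=23}^{124} k² = 643250 - 3795 = 639455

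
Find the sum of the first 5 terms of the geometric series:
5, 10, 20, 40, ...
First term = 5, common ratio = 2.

Sₙ = a(1 - rⁿ) / (1 - r)
S_5 = 5(1 - 2^5) / (1 - 2)
S_5 = 5(1 - 32) / (-1)
S_5 = 155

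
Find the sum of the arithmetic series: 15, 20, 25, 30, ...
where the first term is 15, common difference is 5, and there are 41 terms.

Sₙ = n/2 × (first + last)
Last term = a + (n-1)d = 15 + (41-1)×5 = 215
S_41 = 41/2 × (15 + 215)
S_41 = 41/2 × 230 = 4715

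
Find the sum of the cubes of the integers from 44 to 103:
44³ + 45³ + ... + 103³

Use ∑_{k=1}^{n} k³ = [n(n+1)/2]², then subtract the first 43 terms.
∑_{k=1}^{103} k³ = [103×104/2]² = 5356² = 28686736
∑_{k=1}^{43} k³ = [43×44/2]² = 946² = 894916
∑_{k=44}^{103} k³ = 28686736 - 894916 = 27791820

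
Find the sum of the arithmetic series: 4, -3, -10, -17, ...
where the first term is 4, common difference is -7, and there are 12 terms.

Sₙ = n/2 × (first + last)
Last term = a + (n-1)d = 4 + (12-1)×(-7) = -73
S_12 = 12/2 × (4 + (-73))
S_12 = 12/2 × (-69) = -414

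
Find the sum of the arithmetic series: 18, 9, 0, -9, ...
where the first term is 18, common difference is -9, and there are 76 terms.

Sₙ = n/2 × (first + last)
Last term = a + (n-1)d = 18 + (76-1)×(-9) = -657
S_76 = 76/2 × (18 + (-657))
S_76 = 76/2 × (-639) = -24282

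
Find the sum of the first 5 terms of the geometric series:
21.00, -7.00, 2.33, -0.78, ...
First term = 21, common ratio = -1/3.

Sₙ = a(1 - rⁿ) / (1 - r)
S_5 = 21(1 - (-1/3)^5) / (1 - (-1/3))
S_5 = 21(1 - (-1/243)) / (4/3)
S_5 = 427/27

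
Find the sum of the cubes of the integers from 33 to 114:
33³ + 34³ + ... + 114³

Use ∑_{k=1}^{n} k³ = [n(n+1)/2]², then subtract the first 32 terms.
∑_{k=1}^{114} k³ = [114×115/2]² = 6555² = 42968025
∑_{k=1}^{32} k³ = [32×33/2]² = 528² = 278784
∑_{k=33}^{114} k³ = 42968025 - 278784 = 42689241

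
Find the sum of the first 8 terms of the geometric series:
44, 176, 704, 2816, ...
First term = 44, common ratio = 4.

Sₙ = a(1 - rⁿ) / (1 - r)
S_8 = 44(1 - 4^8) / (1 - 4)
S_8 = 44(1 - 65536) / (-3)
S_8 = 961180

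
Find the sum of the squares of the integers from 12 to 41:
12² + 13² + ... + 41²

Use ∑_{k=1}^{n} k² = n(n+1)(2n+1)/6, then subtract the first 11 terms.
∑_{k=1}^{41} k² = 41×42×83/6 = 23821
∑_{k=1}^{11} k² = 11×12×23/6 = 506
∑_{k=12}^{41} k² = 23821 - 506 = 23315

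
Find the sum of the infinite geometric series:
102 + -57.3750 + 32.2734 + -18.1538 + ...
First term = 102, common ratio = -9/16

For |r| < 1, S = a / (1 - r)
S = 102 / (1 - (-9/16))
S = 102 / (25/16)
S = 1632/25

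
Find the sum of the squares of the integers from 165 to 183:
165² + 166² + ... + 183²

Use ∑_{k=1}^{n} k² = n(n+1)(2n+1)/6, then subtract the first 164 terms.
∑_{k=1}^{183} k² = 183×184×367/6 = 2059604
∑_{k=1}^{164} k² = 164×165×329/6 = 1483790
∑_{k=165}^{183} k² = 2059604 - 1483790 = 575814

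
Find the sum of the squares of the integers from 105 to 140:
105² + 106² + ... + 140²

Use ∑_{k=1}^{n} k² = n(n+1)(2n+1)/6, then subtract the first 104 terms.
∑_{k=1}^{140} k² = 140×141×281/6 = 924490
∑_{k=1}^{104} k² = 104×105×209/6 = 380380
∑_{k=105}^{140} k² = 924490 - 380380 = 544110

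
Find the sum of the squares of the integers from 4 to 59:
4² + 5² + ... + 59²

Use ∑_{k=1}^{n} k² = n(n+1)(2n+1)/6, then subtract the first 3 terms.
∑_{k=1}^{59} k² = 59×60×119/6 = 70210
∑_{k=1}^{3} k² = 3×4×7/6 = 14
∑_{k=4}^{59} k² = 70210 - 14 = 70196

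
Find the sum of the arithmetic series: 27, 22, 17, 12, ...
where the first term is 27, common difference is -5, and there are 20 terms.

Sₙ = n/2 × (first + last)
Last term = a + (n-1)d = 27 + (20-1)×(-5) = -68
S_20 = 20/2 × (27 + (-68))
S_20 = 20/2 × (-41) = -410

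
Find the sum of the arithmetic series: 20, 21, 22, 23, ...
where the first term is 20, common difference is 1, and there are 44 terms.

Sₙ = n/2 × (first + last)
Last term = a + (n-1)d = 20 + (44-1)×1 = 63
S_44 = 44/2 × (20 + 63)
S_44 = 44/2 × 83 = 1826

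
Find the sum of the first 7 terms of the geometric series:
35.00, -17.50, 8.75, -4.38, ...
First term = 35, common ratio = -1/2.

Sₙ = a(1 - rⁿ) / (1 - r)
S_7 = 35(1 - (-1/2)^7) / (1 - (-1/2))
S_7 = 35(1 - (-1/128)) / (3/2)
S_7 = 1505/64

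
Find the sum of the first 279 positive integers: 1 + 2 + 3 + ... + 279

Formula: ∑k = n(n+1)/2
= 279×280/2
= 78120/2
= 39060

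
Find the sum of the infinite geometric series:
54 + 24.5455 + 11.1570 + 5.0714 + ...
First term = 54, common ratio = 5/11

For |r| < 1, S = a / (1 - r)
S = 54 / (1 - (5/11))
S = 54 / (6/11)
S = 99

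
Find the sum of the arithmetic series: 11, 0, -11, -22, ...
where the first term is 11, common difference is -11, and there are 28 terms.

Sₙ = n/2 × (first + last)
Last term = a + (n-1)d = 11 + (28-1)×(-11) = -286
S_28 = 28/2 × (11 + (-286))
S_28 = 28/2 × (-275) = -3850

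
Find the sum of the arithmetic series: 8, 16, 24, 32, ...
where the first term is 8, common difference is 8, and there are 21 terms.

Sₙ = n/2 × (first + last)
Last term = a + (n-1)d = 8 + (21-1)×8 = 168
S_21 = 21/2 × (8 + 168)
S_21 = 21/2 × 176 = 1848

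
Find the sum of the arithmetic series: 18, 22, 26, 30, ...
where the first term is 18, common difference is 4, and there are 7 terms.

Sₙ = n/2 × (first + last)
Last term = a + (n-1)d = 18 + (7-1)×4 = 42
S_7 = 7/2 × (18 + 42)
S_7 = 7/2 × 60 = 210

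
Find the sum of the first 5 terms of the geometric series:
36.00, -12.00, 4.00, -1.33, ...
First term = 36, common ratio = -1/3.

Sₙ = a(1 - rⁿ) / (1 - r)
S_5 = 36(1 - (-1/3)^5) / (1 - (-1/3))
S_5 = 36(1 - (-1/243)) / (4/3)
S_5 = 244/9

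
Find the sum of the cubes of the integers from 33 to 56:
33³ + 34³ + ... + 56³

Use ∑_{k=1}^{n} k³ = [n(n+1)/2]², then subtract the first 32 terms.
∑_{k=1}^{56} k³ = [56×57/2]² = 1596² = 2547216
∑_{k=1}^{32} k³ = [32×33/2]² = 528² = 278784
∑_{k=33}^{56} k³ = 2547216 - 278784 = 2268432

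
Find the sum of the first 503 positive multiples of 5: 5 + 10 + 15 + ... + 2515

Factor out 5: = 5(1 + 2 + ... + 503) = 5 × n(n+1)/2
= 5 × 503×504/2
= 5 × 126756
= 633780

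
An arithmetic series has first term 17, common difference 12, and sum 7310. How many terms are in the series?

Using S = n/2 × [2a + (n-1)d]
7310 = n/2 × [2(17) + (n-1)(12)]
7310 = n/2 × [34 + 12n - 12]
14620 = n × [22 + 12n]
12n² + (22)n - 14620 = 0
Discriminant: Δ = (22)² - 4(12)(-14620) = 484 + 701760 = 702244
√Δ = 838
n = [-(22) + √Δ] / (2·12) = (-22 + 838) / 24 = 816 / 24 = 34
(The negative root is discarded since n must be a positive integer.)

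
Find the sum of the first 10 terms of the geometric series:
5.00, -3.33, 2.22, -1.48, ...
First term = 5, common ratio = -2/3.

Sₙ = a(1 - rⁿ) / (1 - r)
S_10 = 5(1 - (-2/3)^10) / (1 - (-2/3))
S_10 = 5(1 - (1024/59049)) / (5/3)
S_10 = 58025/19683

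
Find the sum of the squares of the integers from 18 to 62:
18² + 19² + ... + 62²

Use ∑_{k=1}^{n} k² = n(n+1)(2n+1)/6, then subtract the first 17 terms.
∑_{k=1}^{62} k² = 62×63×125/6 = 81375
∑_{k=1}^{17} k² = 17×18×35/6 = 1785
∑_{k=18}^{62} k² = 81375 - 1785 = 79590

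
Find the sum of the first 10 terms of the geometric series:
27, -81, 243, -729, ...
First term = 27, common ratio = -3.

Sₙ = a(1 - rⁿ) / (1 - r)
S_10 = 27(1 - (-3)^10) / (1 - (-3))
S_10 = 27(1 - 59049) / (4)
S_10 = -398574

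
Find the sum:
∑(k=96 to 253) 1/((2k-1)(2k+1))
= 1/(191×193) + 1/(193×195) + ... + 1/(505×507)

Partial fractions: 1/((2k-1)(2k+1)) = (1/2)[1/(2k-1) - 1/(2k+1)]
The series telescopes:
= (1/2)[1/191 - 1/507]
= 158/96837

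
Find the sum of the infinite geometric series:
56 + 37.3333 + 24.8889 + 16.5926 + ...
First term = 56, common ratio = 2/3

For |r| < 1, S = a / (1 - r)
S = 56 / (1 - (2/3))
S = 56 / (1/3)
S = 168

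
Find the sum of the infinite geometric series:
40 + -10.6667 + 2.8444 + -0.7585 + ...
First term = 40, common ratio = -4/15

For |r| < 1, S = a / (1 - r)
S = 40 / (1 - (-4/15))
S = 40 / (19/15)
S = 600/19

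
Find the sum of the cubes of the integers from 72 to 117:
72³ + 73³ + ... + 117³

Use ∑_{k=1}^{n} k³ = [n(n+1)/2]², then subtract the first 71 terms.
∑_{k=1}^{117} k³ = [117×118/2]² = 6903² = 47651409
∑_{k=1}^{71} k³ = [71×72/2]² = 2556² = 6533136
∑_{k=72}^{117} k³ = 47651409 - 6533136 = 41118273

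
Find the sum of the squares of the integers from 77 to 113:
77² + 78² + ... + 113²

Use ∑_{k=1}^{n} k² = n(n+1)(2n+1)/6, then subtract the first 76 terms.
∑_{k=1}^{113} k² = 113×114×227/6 = 487369
∑_{k=1}^{76} k² = 76×77×153/6 = 149226
∑_{k=77}^{113} k² = 487369 - 149226 = 338143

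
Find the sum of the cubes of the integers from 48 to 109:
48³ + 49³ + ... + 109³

Use ∑_{k=1}^{n} k³ = [n(n+1)/2]², then subtract the first 47 terms.
∑_{k=1}^{109} k³ = [109×110/2]² = 5995² = 35940025
∑_{k=1}^{47} k³ = [47×48/2]² = 1128² = 1272384
∑_{k=48}^{109} k³ = 35940025 - 1272384 = 34667641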